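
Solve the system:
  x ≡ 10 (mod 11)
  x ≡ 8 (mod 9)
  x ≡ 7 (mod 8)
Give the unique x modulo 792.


Moduli 11, 9, 8 are pairwise coprime; by CRT there is a unique solution modulo M = 11 · 9 · 8 = 792.
Solve pairwise, accumulating the modulus:
  Start with x ≡ 10 (mod 11).
  Combine with x ≡ 8 (mod 9): since gcd(11, 9) = 1, we get a unique residue mod 99.
    Write x = 10 + 11·t and substitute into x ≡ 8 (mod 9): 11·t ≡ 8 − 10 = -2 (mod 9).
    Reduce coefficients mod 9: 2·t ≡ 7 (mod 9).
    The inverse of 2 mod 9 is 5 (since 2·5 = 10 = 1·9 + 1), so t ≡ 5·7 = 35 ≡ 8 (mod 9).
    Then x = 10 + 11·8 = 98, valid modulo lcm(11, 9) = 99: x ≡ 98 (mod 99).
  Combine with x ≡ 7 (mod 8): since gcd(99, 8) = 1, we get a unique residue mod 792.
    Write x = 98 + 99·t and substitute into x ≡ 7 (mod 8): 99·t ≡ 7 − 98 = -91 (mod 8).
    Reduce coefficients mod 8: 3·t ≡ 5 (mod 8).
    The inverse of 3 mod 8 is 3 (since 3·3 = 9 = 1·8 + 1), so t ≡ 3·5 = 15 ≡ 7 (mod 8).
    Then x = 98 + 99·7 = 791, valid modulo lcm(99, 8) = 792: x ≡ 791 (mod 792).
Verify: 791 mod 11 = 10 ✓, 791 mod 9 = 8 ✓, 791 mod 8 = 7 ✓.

x ≡ 791 (mod 792).


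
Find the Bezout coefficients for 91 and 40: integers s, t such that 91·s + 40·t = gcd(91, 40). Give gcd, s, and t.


Euclidean algorithm on (91, 40) — divide until remainder is 0:
  91 = 2 · 40 + 11
  40 = 3 · 11 + 7
  11 = 1 · 7 + 4
  7 = 1 · 4 + 3
  4 = 1 · 3 + 1
  3 = 3 · 1 + 0
gcd(91, 40) = 1.
Track Bezout coefficients alongside the remainders: start with r₀ = 91 = a·1 + b·0 (s = 1, t = 0) and r₁ = 40 = a·0 + b·1 (s = 0, t = 1); each new remainder r_{k+1} = r_{k-1} − q_k·r_k inherits s_{k+1} = s_{k-1} − q_k·s_k, t_{k+1} = t_{k-1} − q_k·t_k, so r_k = a·s_k + b·t_k at every step:
  q = 2: r = 11, s = 1 − 2·0 = 1, t = 0 − 2·1 = -2  (check: 91·1 + 40·(-2) = 11)
  q = 3: r = 7, s = 0 − 3·1 = -3, t = 1 − 3·(-2) = 7  (check: 91·(-3) + 40·7 = 7)
  q = 1: r = 4, s = 1 − 1·(-3) = 4, t = -2 − 1·7 = -9  (check: 91·4 + 40·(-9) = 4)
  q = 1: r = 3, s = -3 − 1·4 = -7, t = 7 − 1·(-9) = 16  (check: 91·(-7) + 40·16 = 3)
  q = 1: r = 1, s = 4 − 1·(-7) = 11, t = -9 − 1·16 = -25  (check: 91·11 + 40·(-25) = 1)
The row with r = 1 (the gcd) gives the Bezout coefficients s = 11, t = -25.
Result: 91 · (11) + 40 · (-25) = 1.

gcd(91, 40) = 1; s = 11, t = -25 (check: 91·11 + 40·(-25) = 1).


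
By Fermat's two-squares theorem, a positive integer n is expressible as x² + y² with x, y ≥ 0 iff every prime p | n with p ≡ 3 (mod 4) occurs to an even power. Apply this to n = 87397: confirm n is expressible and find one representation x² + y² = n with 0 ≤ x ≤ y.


Step 1: Factor n = 87397 = 17 · 53 · 97.
Step 2: Check the mod-4 condition on each prime factor: 17 ≡ 1 (mod 4), exponent 1; 53 ≡ 1 (mod 4), exponent 1; 97 ≡ 1 (mod 4), exponent 1.
All primes ≡ 3 (mod 4) appear to even exponent (or don't appear), so by the two-squares theorem n IS expressible as a sum of two squares.
Step 3: Build a representation. Here n = 17 · 53 · 97 is a product of primes ≡ 1 (mod 4). Each prime p ≡ 1 (mod 4) is itself a sum of two squares; find a² by testing p − a² for a perfect square:
  17: 17 − 1² = 16 = 4² ⇒ 17 = 1² + 4².
  53: 53 − 1² = 52, 53 − 2² = 49 = 7² ⇒ 53 = 2² + 7².
  97: 97 − 1² = 96, 97 − 2² = 93, 97 − 3² = 88, 97 − 4² = 81 = 9² ⇒ 97 = 4² + 9².
  Combine using the Brahmagupta–Fibonacci identity (a² + b²)(c² + d²) = (ac − bd)² + (ad + bc)² = (ac + bd)² + (ad − bc)²:
  17 · 53 = 901: from (1² + 4²)(2² + 7²), take (1·2 − 4·7, 1·7 + 4·2) = (2 − 28, 7 + 8) = (-26, 15); dropping signs (only squares matter) gives (26, 15); check 26² + 15² = 676 + 225 = 901 ✓.
  901 · 97 = 87397: from (26² + 15²)(4² + 9²), take (26·4 − 15·9, 26·9 + 15·4) = (104 − 135, 234 + 60) = (-31, 294); dropping signs (only squares matter) gives (31, 294); check 31² + 294² = 961 + 86436 = 87397 ✓.
Step 4: Order so x ≤ y and verify: 31² + 294² = 961 + 86436 = 87397 = n. ✓

n = 87397 = 31² + 294² (one valid representation with x ≤ y).


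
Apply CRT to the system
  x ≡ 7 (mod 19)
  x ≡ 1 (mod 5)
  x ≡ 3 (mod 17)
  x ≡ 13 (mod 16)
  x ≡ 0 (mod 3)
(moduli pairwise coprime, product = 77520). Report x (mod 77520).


Product of moduli M = 19 · 5 · 17 · 16 · 3 = 77520.
Merge one congruence at a time:
  Start: x ≡ 7 (mod 19).
  Combine with x ≡ 1 (mod 5); new modulus lcm = 95.
    Write x = 7 + 19·t and substitute into x ≡ 1 (mod 5): 19·t ≡ 1 − 7 = -6 (mod 5).
    Reduce coefficients mod 5: 4·t ≡ 4 (mod 5).
    The inverse of 4 mod 5 is 4 (since 4·4 = 16 = 3·5 + 1), so t ≡ 4·4 = 16 ≡ 1 (mod 5).
    Then x = 7 + 19·1 = 26, valid modulo lcm(19, 5) = 95: x ≡ 26 (mod 95).
  Combine with x ≡ 3 (mod 17); new modulus lcm = 1615.
    Write x = 26 + 95·t and substitute into x ≡ 3 (mod 17): 95·t ≡ 3 − 26 = -23 (mod 17).
    Reduce coefficients mod 17: 10·t ≡ 11 (mod 17).
    The inverse of 10 mod 17 is 12 (since 10·12 = 120 = 7·17 + 1), so t ≡ 12·11 = 132 ≡ 13 (mod 17).
    Then x = 26 + 95·13 = 1261, valid modulo lcm(95, 17) = 1615: x ≡ 1261 (mod 1615).
  Combine with x ≡ 13 (mod 16); new modulus lcm = 25840.
    Write x = 1261 + 1615·t and substitute into x ≡ 13 (mod 16): 1615·t ≡ 13 − 1261 = -1248 (mod 16).
    Reduce coefficients mod 16: 15·t ≡ 0 (mod 16).
    The inverse of 15 mod 16 is 15 (since 15·15 = 225 = 14·16 + 1), so t ≡ 15·0 = 0 ≡ 0 (mod 16).
    Then x = 1261 + 1615·0 = 1261, valid modulo lcm(1615, 16) = 25840: x ≡ 1261 (mod 25840).
  Combine with x ≡ 0 (mod 3); new modulus lcm = 77520.
    Write x = 1261 + 25840·t and substitute into x ≡ 0 (mod 3): 25840·t ≡ 0 − 1261 = -1261 (mod 3).
    Reduce coefficients mod 3: 1·t ≡ 2 (mod 3).
    So t ≡ 2 (mod 3).
    Then x = 1261 + 25840·2 = 52941, valid modulo lcm(25840, 3) = 77520: x ≡ 52941 (mod 77520).
Verify against each original: 52941 mod 19 = 7, 52941 mod 5 = 1, 52941 mod 17 = 3, 52941 mod 16 = 13, 52941 mod 3 = 0.

x ≡ 52941 (mod 77520).


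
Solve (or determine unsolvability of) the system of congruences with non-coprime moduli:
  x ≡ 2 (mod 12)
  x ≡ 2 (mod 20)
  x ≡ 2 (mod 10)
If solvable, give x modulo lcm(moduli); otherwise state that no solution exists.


Moduli 12, 20, 10 are not pairwise coprime, so CRT works modulo lcm(m_i) when all pairwise compatibility conditions hold.
Pairwise compatibility: gcd(m_i, m_j) must divide a_i - a_j for every pair.
Merge one congruence at a time:
  Start: x ≡ 2 (mod 12).
  Combine with x ≡ 2 (mod 20): gcd(12, 20) = 4; 2 - 2 = 0, which IS divisible by 4, so compatible.
    Write x = 2 + 12·t and substitute into x ≡ 2 (mod 20): 12·t ≡ 2 − 2 = 0 (mod 20).
    Divide the congruence (and modulus) by g = 4: 3·t ≡ 0 (mod 5).
    The inverse of 3 mod 5 is 2 (since 3·2 = 6 = 1·5 + 1), so t ≡ 2·0 = 0 ≡ 0 (mod 5).
    Then x = 2 + 12·0 = 2, valid modulo lcm(12, 20) = 60: x ≡ 2 (mod 60).
  Combine with x ≡ 2 (mod 10): gcd(60, 10) = 10; 2 - 2 = 0, which IS divisible by 10, so compatible.
    Write x = 2 + 60·t and substitute into x ≡ 2 (mod 10): 60·t ≡ 2 − 2 = 0 (mod 10).
    Divide the congruence (and modulus) by g = 10: 6·t ≡ 0 (mod 1).
    Modulo 1 every t works; take t = 0.
    Then x = 2 + 60·0 = 2, valid modulo lcm(60, 10) = 60: x ≡ 2 (mod 60).
Verify: 2 mod 12 = 2, 2 mod 20 = 2, 2 mod 10 = 2.

x ≡ 2 (mod 60).


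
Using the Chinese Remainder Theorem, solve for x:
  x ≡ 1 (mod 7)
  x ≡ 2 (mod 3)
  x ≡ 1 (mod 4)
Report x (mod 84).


Moduli 7, 3, 4 are pairwise coprime; by CRT there is a unique solution modulo M = 7 · 3 · 4 = 84.
Solve pairwise, accumulating the modulus:
  Start with x ≡ 1 (mod 7).
  Combine with x ≡ 2 (mod 3): since gcd(7, 3) = 1, we get a unique residue mod 21.
    Write x = 1 + 7·t and substitute into x ≡ 2 (mod 3): 7·t ≡ 2 − 1 = 1 (mod 3).
    Reduce coefficients mod 3: 1·t ≡ 1 (mod 3).
    So t ≡ 1 (mod 3).
    Then x = 1 + 7·1 = 8, valid modulo lcm(7, 3) = 21: x ≡ 8 (mod 21).
  Combine with x ≡ 1 (mod 4): since gcd(21, 4) = 1, we get a unique residue mod 84.
    Write x = 8 + 21·t and substitute into x ≡ 1 (mod 4): 21·t ≡ 1 − 8 = -7 (mod 4).
    Reduce coefficients mod 4: 1·t ≡ 1 (mod 4).
    So t ≡ 1 (mod 4).
    Then x = 8 + 21·1 = 29, valid modulo lcm(21, 4) = 84: x ≡ 29 (mod 84).
Verify: 29 mod 7 = 1 ✓, 29 mod 3 = 2 ✓, 29 mod 4 = 1 ✓.

x ≡ 29 (mod 84).


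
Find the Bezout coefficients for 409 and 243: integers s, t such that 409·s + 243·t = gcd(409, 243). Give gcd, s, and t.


Euclidean algorithm on (409, 243) — divide until remainder is 0:
  409 = 1 · 243 + 166
  243 = 1 · 166 + 77
  166 = 2 · 77 + 12
  77 = 6 · 12 + 5
  12 = 2 · 5 + 2
  5 = 2 · 2 + 1
  2 = 2 · 1 + 0
gcd(409, 243) = 1.
Track Bezout coefficients alongside the remainders: start with r₀ = 409 = a·1 + b·0 (s = 1, t = 0) and r₁ = 243 = a·0 + b·1 (s = 0, t = 1); each new remainder r_{k+1} = r_{k-1} − q_k·r_k inherits s_{k+1} = s_{k-1} − q_k·s_k, t_{k+1} = t_{k-1} − q_k·t_k, so r_k = a·s_k + b·t_k at every step:
  q = 1: r = 166, s = 1 − 1·0 = 1, t = 0 − 1·1 = -1  (check: 409·1 + 243·(-1) = 166)
  q = 1: r = 77, s = 0 − 1·1 = -1, t = 1 − 1·(-1) = 2  (check: 409·(-1) + 243·2 = 77)
  q = 2: r = 12, s = 1 − 2·(-1) = 3, t = -1 − 2·2 = -5  (check: 409·3 + 243·(-5) = 12)
  q = 6: r = 5, s = -1 − 6·3 = -19, t = 2 − 6·(-5) = 32  (check: 409·(-19) + 243·32 = 5)
  q = 2: r = 2, s = 3 − 2·(-19) = 41, t = -5 − 2·32 = -69  (check: 409·41 + 243·(-69) = 2)
  q = 2: r = 1, s = -19 − 2·41 = -101, t = 32 − 2·(-69) = 170  (check: 409·(-101) + 243·170 = 1)
The row with r = 1 (the gcd) gives the Bezout coefficients s = -101, t = 170.
Result: 409 · (-101) + 243 · (170) = 1.

gcd(409, 243) = 1; s = -101, t = 170 (check: 409·(-101) + 243·170 = 1).


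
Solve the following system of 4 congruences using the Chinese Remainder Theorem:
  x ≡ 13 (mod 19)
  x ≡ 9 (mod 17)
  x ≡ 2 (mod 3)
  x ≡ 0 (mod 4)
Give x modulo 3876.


Product of moduli M = 19 · 17 · 3 · 4 = 3876.
Merge one congruence at a time:
  Start: x ≡ 13 (mod 19).
  Combine with x ≡ 9 (mod 17); new modulus lcm = 323.
    Write x = 13 + 19·t and substitute into x ≡ 9 (mod 17): 19·t ≡ 9 − 13 = -4 (mod 17).
    Reduce coefficients mod 17: 2·t ≡ 13 (mod 17).
    The inverse of 2 mod 17 is 9 (since 2·9 = 18 = 1·17 + 1), so t ≡ 9·13 = 117 ≡ 15 (mod 17).
    Then x = 13 + 19·15 = 298, valid modulo lcm(19, 17) = 323: x ≡ 298 (mod 323).
  Combine with x ≡ 2 (mod 3); new modulus lcm = 969.
    Write x = 298 + 323·t and substitute into x ≡ 2 (mod 3): 323·t ≡ 2 − 298 = -296 (mod 3).
    Reduce coefficients mod 3: 2·t ≡ 1 (mod 3).
    The inverse of 2 mod 3 is 2 (since 2·2 = 4 = 1·3 + 1), so t ≡ 2·1 = 2 ≡ 2 (mod 3).
    Then x = 298 + 323·2 = 944, valid modulo lcm(323, 3) = 969: x ≡ 944 (mod 969).
  Combine with x ≡ 0 (mod 4); new modulus lcm = 3876.
    Write x = 944 + 969·t and substitute into x ≡ 0 (mod 4): 969·t ≡ 0 − 944 = -944 (mod 4).
    Reduce coefficients mod 4: 1·t ≡ 0 (mod 4).
    So t ≡ 0 (mod 4).
    Then x = 944 + 969·0 = 944, valid modulo lcm(969, 4) = 3876: x ≡ 944 (mod 3876).
Verify against each original: 944 mod 19 = 13, 944 mod 17 = 9, 944 mod 3 = 2, 944 mod 4 = 0.

x ≡ 944 (mod 3876).


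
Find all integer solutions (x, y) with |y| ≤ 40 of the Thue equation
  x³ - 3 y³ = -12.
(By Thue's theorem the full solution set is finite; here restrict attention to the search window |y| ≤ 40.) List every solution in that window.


The equation is x³ - 3y³ = -12. For fixed y, x³ = 3·y³ − 12, so a solution requires the RHS to be a perfect cube.
Strategy: iterate y from -40 to 40, compute RHS = 3·y³ − 12, and check whether it is a (positive or negative) perfect cube.
Check small values of y:
  y = 0: RHS = -12 is not a perfect cube.
  y = 1: RHS = -9 is not a perfect cube.
  y = -1: RHS = -15 is not a perfect cube.
  y = 2: RHS = 12 is not a perfect cube.
  y = -2: RHS = -36 is not a perfect cube.
  y = 3: RHS = 69 is not a perfect cube.
  y = -3: RHS = -93 is not a perfect cube.
Continuing the search up to |y| = 40 finds no solutions either.
No (x, y) in the scanned range satisfies the equation.

No integer solutions with |y| ≤ 40.


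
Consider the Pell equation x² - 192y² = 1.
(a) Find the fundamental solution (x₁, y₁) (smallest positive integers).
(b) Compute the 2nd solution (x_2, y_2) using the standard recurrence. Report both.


Step 1: Find the fundamental solution (x₁, y₁) of x² - 192y² = 1.
  Expand √192 as a continued fraction. a₀ = ⌊√192⌋ = 13; iterate m_{k+1} = d_k·a_k − m_k, d_{k+1} = (192 − m_{k+1}²)/d_k, a_{k+1} = ⌊(a₀ + m_{k+1})/d_{k+1}⌋ (starting m₀ = 0, d₀ = 1), with convergents p_k = a_k·p_{k-1} + p_{k-2}, q_k = a_k·q_{k-1} + q_{k-2} (p₋₁ = 1, q₋₁ = 0):
  k = 0: a₀ = 13; p₀/q₀ = 13/1; p₀² − 192·q₀² = 169 − 192 = -23.
  k = 1: m = 13, d = 23, a = ⌊(13 + 13)/23⌋ = 1; p/q = (1·13 + 1)/(1·1 + 0) = 14/1; p² − 192·q² = 196 − 192 = 4.
  k = 2: m = 10, d = 4, a = ⌊(13 + 10)/4⌋ = 5; p/q = (5·14 + 13)/(5·1 + 1) = 83/6; p² − 192·q² = 6889 − 6912 = -23.
  k = 3: m = 10, d = 23, a = ⌊(13 + 10)/23⌋ = 1; p/q = (1·83 + 14)/(1·6 + 1) = 97/7; p² − 192·q² = 9409 − 9408 = 1.
  The first convergent with p² − 192·q² = 1 gives the fundamental solution (x₁, y₁) = (97, 7).
Step 2: Apply the recurrence (x_{n+1}, y_{n+1}) = (x₁x_n + 192y₁y_n, x₁y_n + y₁x_n) repeatedly.
  From (x_1, y_1) = (97, 7): x_2 = 97·97 + 192·7·7 = 18817; y_2 = 97·7 + 7·97 = 1358.
Step 3: Verify x_2² - 192·y_2² = 354079489 - 354079488 = 1 (should be 1). ✓

(x_1, y_1) = (97, 7); (x_2, y_2) = (18817, 1358).


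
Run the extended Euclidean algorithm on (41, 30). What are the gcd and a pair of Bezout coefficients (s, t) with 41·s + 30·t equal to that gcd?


Euclidean algorithm on (41, 30) — divide until remainder is 0:
  41 = 1 · 30 + 11
  30 = 2 · 11 + 8
  11 = 1 · 8 + 3
  8 = 2 · 3 + 2
  3 = 1 · 2 + 1
  2 = 2 · 1 + 0
gcd(41, 30) = 1.
Track Bezout coefficients alongside the remainders: start with r₀ = 41 = a·1 + b·0 (s = 1, t = 0) and r₁ = 30 = a·0 + b·1 (s = 0, t = 1); each new remainder r_{k+1} = r_{k-1} − q_k·r_k inherits s_{k+1} = s_{k-1} − q_k·s_k, t_{k+1} = t_{k-1} − q_k·t_k, so r_k = a·s_k + b·t_k at every step:
  q = 1: r = 11, s = 1 − 1·0 = 1, t = 0 − 1·1 = -1  (check: 41·1 + 30·(-1) = 11)
  q = 2: r = 8, s = 0 − 2·1 = -2, t = 1 − 2·(-1) = 3  (check: 41·(-2) + 30·3 = 8)
  q = 1: r = 3, s = 1 − 1·(-2) = 3, t = -1 − 1·3 = -4  (check: 41·3 + 30·(-4) = 3)
  q = 2: r = 2, s = -2 − 2·3 = -8, t = 3 − 2·(-4) = 11  (check: 41·(-8) + 30·11 = 2)
  q = 1: r = 1, s = 3 − 1·(-8) = 11, t = -4 − 1·11 = -15  (check: 41·11 + 30·(-15) = 1)
The row with r = 1 (the gcd) gives the Bezout coefficients s = 11, t = -15.
Result: 41 · (11) + 30 · (-15) = 1.

gcd(41, 30) = 1; s = 11, t = -15 (check: 41·11 + 30·(-15) = 1).


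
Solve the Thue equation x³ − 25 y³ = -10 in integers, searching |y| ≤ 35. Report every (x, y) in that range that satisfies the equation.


The equation is x³ - 25y³ = -10. For fixed y, x³ = 25·y³ − 10, so a solution requires the RHS to be a perfect cube.
Strategy: iterate y from -35 to 35, compute RHS = 25·y³ − 10, and check whether it is a (positive or negative) perfect cube.
Check small values of y:
  y = 0: RHS = -10 is not a perfect cube.
  y = 1: RHS = 15 is not a perfect cube.
  y = -1: RHS = -35 is not a perfect cube.
  y = 2: RHS = 190 is not a perfect cube.
  y = -2: RHS = -210 is not a perfect cube.
  y = 3: RHS = 665 is not a perfect cube.
  y = -3: RHS = -685 is not a perfect cube.
Continuing the search up to |y| = 35 finds no solutions either.
No (x, y) in the scanned range satisfies the equation.

No integer solutions with |y| ≤ 35.


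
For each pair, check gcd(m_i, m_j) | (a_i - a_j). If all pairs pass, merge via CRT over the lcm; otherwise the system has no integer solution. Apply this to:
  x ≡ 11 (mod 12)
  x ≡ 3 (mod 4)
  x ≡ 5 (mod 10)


Moduli 12, 4, 10 are not pairwise coprime, so CRT works modulo lcm(m_i) when all pairwise compatibility conditions hold.
Pairwise compatibility: gcd(m_i, m_j) must divide a_i - a_j for every pair.
Merge one congruence at a time:
  Start: x ≡ 11 (mod 12).
  Combine with x ≡ 3 (mod 4): gcd(12, 4) = 4; 3 - 11 = -8, which IS divisible by 4, so compatible.
    Write x = 11 + 12·t and substitute into x ≡ 3 (mod 4): 12·t ≡ 3 − 11 = -8 (mod 4).
    Divide the congruence (and modulus) by g = 4: 3·t ≡ -2 (mod 1).
    Modulo 1 every t works; take t = 0.
    Then x = 11 + 12·0 = 11, valid modulo lcm(12, 4) = 12: x ≡ 11 (mod 12).
  Combine with x ≡ 5 (mod 10): gcd(12, 10) = 2; 5 - 11 = -6, which IS divisible by 2, so compatible.
    Write x = 11 + 12·t and substitute into x ≡ 5 (mod 10): 12·t ≡ 5 − 11 = -6 (mod 10).
    Divide the congruence (and modulus) by g = 2: 6·t ≡ -3 (mod 5).
    Reduce coefficients mod 5: 1·t ≡ 2 (mod 5).
    So t ≡ 2 (mod 5).
    Then x = 11 + 12·2 = 35, valid modulo lcm(12, 10) = 60: x ≡ 35 (mod 60).
Verify: 35 mod 12 = 11, 35 mod 4 = 3, 35 mod 10 = 5.

x ≡ 35 (mod 60).


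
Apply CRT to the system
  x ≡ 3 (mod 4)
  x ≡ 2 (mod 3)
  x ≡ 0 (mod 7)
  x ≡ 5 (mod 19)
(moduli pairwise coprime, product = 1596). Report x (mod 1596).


Product of moduli M = 4 · 3 · 7 · 19 = 1596.
Merge one congruence at a time:
  Start: x ≡ 3 (mod 4).
  Combine with x ≡ 2 (mod 3); new modulus lcm = 12.
    Write x = 3 + 4·t and substitute into x ≡ 2 (mod 3): 4·t ≡ 2 − 3 = -1 (mod 3).
    Reduce coefficients mod 3: 1·t ≡ 2 (mod 3).
    So t ≡ 2 (mod 3).
    Then x = 3 + 4·2 = 11, valid modulo lcm(4, 3) = 12: x ≡ 11 (mod 12).
  Combine with x ≡ 0 (mod 7); new modulus lcm = 84.
    Write x = 11 + 12·t and substitute into x ≡ 0 (mod 7): 12·t ≡ 0 − 11 = -11 (mod 7).
    Reduce coefficients mod 7: 5·t ≡ 3 (mod 7).
    The inverse of 5 mod 7 is 3 (since 5·3 = 15 = 2·7 + 1), so t ≡ 3·3 = 9 ≡ 2 (mod 7).
    Then x = 11 + 12·2 = 35, valid modulo lcm(12, 7) = 84: x ≡ 35 (mod 84).
  Combine with x ≡ 5 (mod 19); new modulus lcm = 1596.
    Write x = 35 + 84·t and substitute into x ≡ 5 (mod 19): 84·t ≡ 5 − 35 = -30 (mod 19).
    Reduce coefficients mod 19: 8·t ≡ 8 (mod 19).
    The inverse of 8 mod 19 is 12 (since 8·12 = 96 = 5·19 + 1), so t ≡ 12·8 = 96 ≡ 1 (mod 19).
    Then x = 35 + 84·1 = 119, valid modulo lcm(84, 19) = 1596: x ≡ 119 (mod 1596).
Verify against each original: 119 mod 4 = 3, 119 mod 3 = 2, 119 mod 7 = 0, 119 mod 19 = 5.

x ≡ 119 (mod 1596).


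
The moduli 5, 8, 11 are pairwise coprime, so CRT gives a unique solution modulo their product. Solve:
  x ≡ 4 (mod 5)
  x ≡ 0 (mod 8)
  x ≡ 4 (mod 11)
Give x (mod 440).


Moduli 5, 8, 11 are pairwise coprime; by CRT there is a unique solution modulo M = 5 · 8 · 11 = 440.
Solve pairwise, accumulating the modulus:
  Start with x ≡ 4 (mod 5).
  Combine with x ≡ 0 (mod 8): since gcd(5, 8) = 1, we get a unique residue mod 40.
    Write x = 4 + 5·t and substitute into x ≡ 0 (mod 8): 5·t ≡ 0 − 4 = -4 (mod 8).
    Reduce coefficients mod 8: 5·t ≡ 4 (mod 8).
    The inverse of 5 mod 8 is 5 (since 5·5 = 25 = 3·8 + 1), so t ≡ 5·4 = 20 ≡ 4 (mod 8).
    Then x = 4 + 5·4 = 24, valid modulo lcm(5, 8) = 40: x ≡ 24 (mod 40).
  Combine with x ≡ 4 (mod 11): since gcd(40, 11) = 1, we get a unique residue mod 440.
    Write x = 24 + 40·t and substitute into x ≡ 4 (mod 11): 40·t ≡ 4 − 24 = -20 (mod 11).
    Reduce coefficients mod 11: 7·t ≡ 2 (mod 11).
    The inverse of 7 mod 11 is 8 (since 7·8 = 56 = 5·11 + 1), so t ≡ 8·2 = 16 ≡ 5 (mod 11).
    Then x = 24 + 40·5 = 224, valid modulo lcm(40, 11) = 440: x ≡ 224 (mod 440).
Verify: 224 mod 5 = 4 ✓, 224 mod 8 = 0 ✓, 224 mod 11 = 4 ✓.

x ≡ 224 (mod 440).


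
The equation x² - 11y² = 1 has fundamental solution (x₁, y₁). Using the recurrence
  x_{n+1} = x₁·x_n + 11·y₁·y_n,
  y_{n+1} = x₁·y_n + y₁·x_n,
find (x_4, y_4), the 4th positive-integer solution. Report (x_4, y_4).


Step 1: Find the fundamental solution (x₁, y₁) of x² - 11y² = 1.
  Expand √11 as a continued fraction. a₀ = ⌊√11⌋ = 3; iterate m_{k+1} = d_k·a_k − m_k, d_{k+1} = (11 − m_{k+1}²)/d_k, a_{k+1} = ⌊(a₀ + m_{k+1})/d_{k+1}⌋ (starting m₀ = 0, d₀ = 1), with convergents p_k = a_k·p_{k-1} + p_{k-2}, q_k = a_k·q_{k-1} + q_{k-2} (p₋₁ = 1, q₋₁ = 0):
  k = 0: a₀ = 3; p₀/q₀ = 3/1; p₀² − 11·q₀² = 9 − 11 = -2.
  k = 1: m = 3, d = 2, a = ⌊(3 + 3)/2⌋ = 3; p/q = (3·3 + 1)/(3·1 + 0) = 10/3; p² − 11·q² = 100 − 99 = 1.
  The first convergent with p² − 11·q² = 1 gives the fundamental solution (x₁, y₁) = (10, 3).
Step 2: Apply the recurrence (x_{n+1}, y_{n+1}) = (x₁x_n + 11y₁y_n, x₁y_n + y₁x_n) repeatedly.
  From (x_1, y_1) = (10, 3): x_2 = 10·10 + 11·3·3 = 199; y_2 = 10·3 + 3·10 = 60.
  From (x_2, y_2) = (199, 60): x_3 = 10·199 + 11·3·60 = 3970; y_3 = 10·60 + 3·199 = 1197.
  From (x_3, y_3) = (3970, 1197): x_4 = 10·3970 + 11·3·1197 = 79201; y_4 = 10·1197 + 3·3970 = 23880.
Step 3: Verify x_4² - 11·y_4² = 6272798401 - 6272798400 = 1 (should be 1). ✓

(x_1, y_1) = (10, 3); (x_4, y_4) = (79201, 23880).


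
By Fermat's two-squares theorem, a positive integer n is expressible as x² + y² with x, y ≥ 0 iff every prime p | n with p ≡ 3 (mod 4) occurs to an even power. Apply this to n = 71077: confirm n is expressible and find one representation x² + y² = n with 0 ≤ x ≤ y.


Step 1: Factor n = 71077 = 17 · 37 · 113.
Step 2: Check the mod-4 condition on each prime factor: 17 ≡ 1 (mod 4), exponent 1; 37 ≡ 1 (mod 4), exponent 1; 113 ≡ 1 (mod 4), exponent 1.
All primes ≡ 3 (mod 4) appear to even exponent (or don't appear), so by the two-squares theorem n IS expressible as a sum of two squares.
Step 3: Build a representation. Here n = 17 · 37 · 113 is a product of primes ≡ 1 (mod 4). Each prime p ≡ 1 (mod 4) is itself a sum of two squares; find a² by testing p − a² for a perfect square:
  17: 17 − 1² = 16 = 4² ⇒ 17 = 1² + 4².
  37: 37 − 1² = 36 = 6² ⇒ 37 = 1² + 6².
  113: 113 − 1² = 112, 113 − 2² = 109, 113 − 3² = 104, 113 − 4² = 97, 113 − 5² = 88, 113 − 6² = 77, 113 − 7² = 64 = 8² ⇒ 113 = 7² + 8².
  Combine using the Brahmagupta–Fibonacci identity (a² + b²)(c² + d²) = (ac − bd)² + (ad + bc)² = (ac + bd)² + (ad − bc)²:
  17 · 37 = 629: from (1² + 4²)(1² + 6²), take (1·1 − 4·6, 1·6 + 4·1) = (1 − 24, 6 + 4) = (-23, 10); dropping signs (only squares matter) gives (23, 10); check 23² + 10² = 529 + 100 = 629 ✓.
  629 · 113 = 71077: from (23² + 10²)(7² + 8²), take (23·7 − 10·8, 23·8 + 10·7) = (161 − 80, 184 + 70) = (81, 254); check 81² + 254² = 6561 + 64516 = 71077 ✓.
Step 4: Order so x ≤ y and verify: 81² + 254² = 6561 + 64516 = 71077 = n. ✓

n = 71077 = 81² + 254² (one valid representation with x ≤ y).


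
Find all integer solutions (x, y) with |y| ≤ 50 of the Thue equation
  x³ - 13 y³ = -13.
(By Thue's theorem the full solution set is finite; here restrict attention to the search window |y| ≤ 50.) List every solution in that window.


The equation is x³ - 13y³ = -13. For fixed y, x³ = 13·y³ − 13, so a solution requires the RHS to be a perfect cube.
Strategy: iterate y from -50 to 50, compute RHS = 13·y³ − 13, and check whether it is a (positive or negative) perfect cube.
Check small values of y:
  y = 0: RHS = -13 is not a perfect cube.
  y = 1: RHS = 0 = (0)³ ⇒ x = 0 works.
  y = -1: RHS = -26 is not a perfect cube.
  y = 2: RHS = 91 is not a perfect cube.
  y = -2: RHS = -117 is not a perfect cube.
  y = 3: RHS = 338 is not a perfect cube.
  y = -3: RHS = -364 is not a perfect cube.
Continuing the search up to |y| = 50 finds no further solutions beyond those listed.
Collected solutions: (0, 1).

Solutions (with |y| ≤ 50): (0, 1).


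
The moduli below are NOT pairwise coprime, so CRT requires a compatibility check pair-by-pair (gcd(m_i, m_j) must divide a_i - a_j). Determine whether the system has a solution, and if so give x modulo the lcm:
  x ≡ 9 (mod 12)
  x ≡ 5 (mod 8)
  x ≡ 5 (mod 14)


Moduli 12, 8, 14 are not pairwise coprime, so CRT works modulo lcm(m_i) when all pairwise compatibility conditions hold.
Pairwise compatibility: gcd(m_i, m_j) must divide a_i - a_j for every pair.
Merge one congruence at a time:
  Start: x ≡ 9 (mod 12).
  Combine with x ≡ 5 (mod 8): gcd(12, 8) = 4; 5 - 9 = -4, which IS divisible by 4, so compatible.
    Write x = 9 + 12·t and substitute into x ≡ 5 (mod 8): 12·t ≡ 5 − 9 = -4 (mod 8).
    Divide the congruence (and modulus) by g = 4: 3·t ≡ -1 (mod 2).
    Reduce coefficients mod 2: 1·t ≡ 1 (mod 2).
    So t ≡ 1 (mod 2).
    Then x = 9 + 12·1 = 21, valid modulo lcm(12, 8) = 24: x ≡ 21 (mod 24).
  Combine with x ≡ 5 (mod 14): gcd(24, 14) = 2; 5 - 21 = -16, which IS divisible by 2, so compatible.
    Write x = 21 + 24·t and substitute into x ≡ 5 (mod 14): 24·t ≡ 5 − 21 = -16 (mod 14).
    Divide the congruence (and modulus) by g = 2: 12·t ≡ -8 (mod 7).
    Reduce coefficients mod 7: 5·t ≡ 6 (mod 7).
    The inverse of 5 mod 7 is 3 (since 5·3 = 15 = 2·7 + 1), so t ≡ 3·6 = 18 ≡ 4 (mod 7).
    Then x = 21 + 24·4 = 117, valid modulo lcm(24, 14) = 168: x ≡ 117 (mod 168).
Verify: 117 mod 12 = 9, 117 mod 8 = 5, 117 mod 14 = 5.

x ≡ 117 (mod 168).


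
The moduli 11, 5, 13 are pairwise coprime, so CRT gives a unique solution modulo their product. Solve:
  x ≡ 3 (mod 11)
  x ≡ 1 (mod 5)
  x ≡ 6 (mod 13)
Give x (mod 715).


Moduli 11, 5, 13 are pairwise coprime; by CRT there is a unique solution modulo M = 11 · 5 · 13 = 715.
Solve pairwise, accumulating the modulus:
  Start with x ≡ 3 (mod 11).
  Combine with x ≡ 1 (mod 5): since gcd(11, 5) = 1, we get a unique residue mod 55.
    Write x = 3 + 11·t and substitute into x ≡ 1 (mod 5): 11·t ≡ 1 − 3 = -2 (mod 5).
    Reduce coefficients mod 5: 1·t ≡ 3 (mod 5).
    So t ≡ 3 (mod 5).
    Then x = 3 + 11·3 = 36, valid modulo lcm(11, 5) = 55: x ≡ 36 (mod 55).
  Combine with x ≡ 6 (mod 13): since gcd(55, 13) = 1, we get a unique residue mod 715.
    Write x = 36 + 55·t and substitute into x ≡ 6 (mod 13): 55·t ≡ 6 − 36 = -30 (mod 13).
    Reduce coefficients mod 13: 3·t ≡ 9 (mod 13).
    The inverse of 3 mod 13 is 9 (since 3·9 = 27 = 2·13 + 1), so t ≡ 9·9 = 81 ≡ 3 (mod 13).
    Then x = 36 + 55·3 = 201, valid modulo lcm(55, 13) = 715: x ≡ 201 (mod 715).
Verify: 201 mod 11 = 3 ✓, 201 mod 5 = 1 ✓, 201 mod 13 = 6 ✓.

x ≡ 201 (mod 715).


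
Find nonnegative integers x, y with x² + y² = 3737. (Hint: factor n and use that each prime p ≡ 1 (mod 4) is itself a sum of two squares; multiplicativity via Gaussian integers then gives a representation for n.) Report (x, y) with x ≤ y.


Step 1: Factor n = 3737 = 37 · 101.
Step 2: Check the mod-4 condition on each prime factor: 37 ≡ 1 (mod 4), exponent 1; 101 ≡ 1 (mod 4), exponent 1.
All primes ≡ 3 (mod 4) appear to even exponent (or don't appear), so by the two-squares theorem n IS expressible as a sum of two squares.
Step 3: Build a representation. Here n = 37 · 101 is a product of primes ≡ 1 (mod 4). Each prime p ≡ 1 (mod 4) is itself a sum of two squares; find a² by testing p − a² for a perfect square:
  37: 37 − 1² = 36 = 6² ⇒ 37 = 1² + 6².
  101: 101 − 1² = 100 = 10² ⇒ 101 = 1² + 10².
  Combine using the Brahmagupta–Fibonacci identity (a² + b²)(c² + d²) = (ac − bd)² + (ad + bc)² = (ac + bd)² + (ad − bc)²:
  37 · 101 = 3737: from (1² + 6²)(1² + 10²), take (1·1 − 6·10, 1·10 + 6·1) = (1 − 60, 10 + 6) = (-59, 16); dropping signs (only squares matter) gives (59, 16); check 59² + 16² = 3481 + 256 = 3737 ✓.
Step 4: Order so x ≤ y and verify: 16² + 59² = 256 + 3481 = 3737 = n. ✓

n = 3737 = 16² + 59² (one valid representation with x ≤ y).


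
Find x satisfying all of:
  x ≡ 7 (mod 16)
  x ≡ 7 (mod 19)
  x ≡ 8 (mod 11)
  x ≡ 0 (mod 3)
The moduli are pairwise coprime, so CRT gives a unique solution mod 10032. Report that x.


Product of moduli M = 16 · 19 · 11 · 3 = 10032.
Merge one congruence at a time:
  Start: x ≡ 7 (mod 16).
  Combine with x ≡ 7 (mod 19); new modulus lcm = 304.
    Write x = 7 + 16·t and substitute into x ≡ 7 (mod 19): 16·t ≡ 7 − 7 = 0 (mod 19).
    The inverse of 16 mod 19 is 6 (since 16·6 = 96 = 5·19 + 1), so t ≡ 6·0 = 0 ≡ 0 (mod 19).
    Then x = 7 + 16·0 = 7, valid modulo lcm(16, 19) = 304: x ≡ 7 (mod 304).
  Combine with x ≡ 8 (mod 11); new modulus lcm = 3344.
    Write x = 7 + 304·t and substitute into x ≡ 8 (mod 11): 304·t ≡ 8 − 7 = 1 (mod 11).
    Reduce coefficients mod 11: 7·t ≡ 1 (mod 11).
    The inverse of 7 mod 11 is 8 (since 7·8 = 56 = 5·11 + 1), so t ≡ 8·1 = 8 ≡ 8 (mod 11).
    Then x = 7 + 304·8 = 2439, valid modulo lcm(304, 11) = 3344: x ≡ 2439 (mod 3344).
  Combine with x ≡ 0 (mod 3); new modulus lcm = 10032.
    Write x = 2439 + 3344·t and substitute into x ≡ 0 (mod 3): 3344·t ≡ 0 − 2439 = -2439 (mod 3).
    Reduce coefficients mod 3: 2·t ≡ 0 (mod 3).
    The inverse of 2 mod 3 is 2 (since 2·2 = 4 = 1·3 + 1), so t ≡ 2·0 = 0 ≡ 0 (mod 3).
    Then x = 2439 + 3344·0 = 2439, valid modulo lcm(3344, 3) = 10032: x ≡ 2439 (mod 10032).
Verify against each original: 2439 mod 16 = 7, 2439 mod 19 = 7, 2439 mod 11 = 8, 2439 mod 3 = 0.

x ≡ 2439 (mod 10032).


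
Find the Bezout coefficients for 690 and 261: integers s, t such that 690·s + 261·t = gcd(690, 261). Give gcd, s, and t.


Euclidean algorithm on (690, 261) — divide until remainder is 0:
  690 = 2 · 261 + 168
  261 = 1 · 168 + 93
  168 = 1 · 93 + 75
  93 = 1 · 75 + 18
  75 = 4 · 18 + 3
  18 = 6 · 3 + 0
gcd(690, 261) = 3.
Track Bezout coefficients alongside the remainders: start with r₀ = 690 = a·1 + b·0 (s = 1, t = 0) and r₁ = 261 = a·0 + b·1 (s = 0, t = 1); each new remainder r_{k+1} = r_{k-1} − q_k·r_k inherits s_{k+1} = s_{k-1} − q_k·s_k, t_{k+1} = t_{k-1} − q_k·t_k, so r_k = a·s_k + b·t_k at every step:
  q = 2: r = 168, s = 1 − 2·0 = 1, t = 0 − 2·1 = -2  (check: 690·1 + 261·(-2) = 168)
  q = 1: r = 93, s = 0 − 1·1 = -1, t = 1 − 1·(-2) = 3  (check: 690·(-1) + 261·3 = 93)
  q = 1: r = 75, s = 1 − 1·(-1) = 2, t = -2 − 1·3 = -5  (check: 690·2 + 261·(-5) = 75)
  q = 1: r = 18, s = -1 − 1·2 = -3, t = 3 − 1·(-5) = 8  (check: 690·(-3) + 261·8 = 18)
  q = 4: r = 3, s = 2 − 4·(-3) = 14, t = -5 − 4·8 = -37  (check: 690·14 + 261·(-37) = 3)
The row with r = 3 (the gcd) gives the Bezout coefficients s = 14, t = -37.
Result: 690 · (14) + 261 · (-37) = 3.

gcd(690, 261) = 3; s = 14, t = -37 (check: 690·14 + 261·(-37) = 3).


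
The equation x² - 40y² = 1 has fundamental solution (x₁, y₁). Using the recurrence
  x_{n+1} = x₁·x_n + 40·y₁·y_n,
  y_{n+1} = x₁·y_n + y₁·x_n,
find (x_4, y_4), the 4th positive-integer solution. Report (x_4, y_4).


Step 1: Find the fundamental solution (x₁, y₁) of x² - 40y² = 1.
  Expand √40 as a continued fraction. a₀ = ⌊√40⌋ = 6; iterate m_{k+1} = d_k·a_k − m_k, d_{k+1} = (40 − m_{k+1}²)/d_k, a_{k+1} = ⌊(a₀ + m_{k+1})/d_{k+1}⌋ (starting m₀ = 0, d₀ = 1), with convergents p_k = a_k·p_{k-1} + p_{k-2}, q_k = a_k·q_{k-1} + q_{k-2} (p₋₁ = 1, q₋₁ = 0):
  k = 0: a₀ = 6; p₀/q₀ = 6/1; p₀² − 40·q₀² = 36 − 40 = -4.
  k = 1: m = 6, d = 4, a = ⌊(6 + 6)/4⌋ = 3; p/q = (3·6 + 1)/(3·1 + 0) = 19/3; p² − 40·q² = 361 − 360 = 1.
  The first convergent with p² − 40·q² = 1 gives the fundamental solution (x₁, y₁) = (19, 3).
Step 2: Apply the recurrence (x_{n+1}, y_{n+1}) = (x₁x_n + 40y₁y_n, x₁y_n + y₁x_n) repeatedly.
  From (x_1, y_1) = (19, 3): x_2 = 19·19 + 40·3·3 = 721; y_2 = 19·3 + 3·19 = 114.
  From (x_2, y_2) = (721, 114): x_3 = 19·721 + 40·3·114 = 27379; y_3 = 19·114 + 3·721 = 4329.
  From (x_3, y_3) = (27379, 4329): x_4 = 19·27379 + 40·3·4329 = 1039681; y_4 = 19·4329 + 3·27379 = 164388.
Step 3: Verify x_4² - 40·y_4² = 1080936581761 - 1080936581760 = 1 (should be 1). ✓

(x_1, y_1) = (19, 3); (x_4, y_4) = (1039681, 164388).


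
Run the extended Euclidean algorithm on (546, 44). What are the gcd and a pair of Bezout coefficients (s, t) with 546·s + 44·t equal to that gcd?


Euclidean algorithm on (546, 44) — divide until remainder is 0:
  546 = 12 · 44 + 18
  44 = 2 · 18 + 8
  18 = 2 · 8 + 2
  8 = 4 · 2 + 0
gcd(546, 44) = 2.
Track Bezout coefficients alongside the remainders: start with r₀ = 546 = a·1 + b·0 (s = 1, t = 0) and r₁ = 44 = a·0 + b·1 (s = 0, t = 1); each new remainder r_{k+1} = r_{k-1} − q_k·r_k inherits s_{k+1} = s_{k-1} − q_k·s_k, t_{k+1} = t_{k-1} − q_k·t_k, so r_k = a·s_k + b·t_k at every step:
  q = 12: r = 18, s = 1 − 12·0 = 1, t = 0 − 12·1 = -12  (check: 546·1 + 44·(-12) = 18)
  q = 2: r = 8, s = 0 − 2·1 = -2, t = 1 − 2·(-12) = 25  (check: 546·(-2) + 44·25 = 8)
  q = 2: r = 2, s = 1 − 2·(-2) = 5, t = -12 − 2·25 = -62  (check: 546·5 + 44·(-62) = 2)
The row with r = 2 (the gcd) gives the Bezout coefficients s = 5, t = -62.
Result: 546 · (5) + 44 · (-62) = 2.

gcd(546, 44) = 2; s = 5, t = -62 (check: 546·5 + 44·(-62) = 2).


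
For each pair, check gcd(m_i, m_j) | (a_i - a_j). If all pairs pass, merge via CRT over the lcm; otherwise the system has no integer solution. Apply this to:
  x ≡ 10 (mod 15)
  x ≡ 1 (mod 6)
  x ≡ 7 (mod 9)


Moduli 15, 6, 9 are not pairwise coprime, so CRT works modulo lcm(m_i) when all pairwise compatibility conditions hold.
Pairwise compatibility: gcd(m_i, m_j) must divide a_i - a_j for every pair.
Merge one congruence at a time:
  Start: x ≡ 10 (mod 15).
  Combine with x ≡ 1 (mod 6): gcd(15, 6) = 3; 1 - 10 = -9, which IS divisible by 3, so compatible.
    Write x = 10 + 15·t and substitute into x ≡ 1 (mod 6): 15·t ≡ 1 − 10 = -9 (mod 6).
    Divide the congruence (and modulus) by g = 3: 5·t ≡ -3 (mod 2).
    Reduce coefficients mod 2: 1·t ≡ 1 (mod 2).
    So t ≡ 1 (mod 2).
    Then x = 10 + 15·1 = 25, valid modulo lcm(15, 6) = 30: x ≡ 25 (mod 30).
  Combine with x ≡ 7 (mod 9): gcd(30, 9) = 3; 7 - 25 = -18, which IS divisible by 3, so compatible.
    Write x = 25 + 30·t and substitute into x ≡ 7 (mod 9): 30·t ≡ 7 − 25 = -18 (mod 9).
    Divide the congruence (and modulus) by g = 3: 10·t ≡ -6 (mod 3).
    Reduce coefficients mod 3: 1·t ≡ 0 (mod 3).
    So t ≡ 0 (mod 3).
    Then x = 25 + 30·0 = 25, valid modulo lcm(30, 9) = 90: x ≡ 25 (mod 90).
Verify: 25 mod 15 = 10, 25 mod 6 = 1, 25 mod 9 = 7.

x ≡ 25 (mod 90).


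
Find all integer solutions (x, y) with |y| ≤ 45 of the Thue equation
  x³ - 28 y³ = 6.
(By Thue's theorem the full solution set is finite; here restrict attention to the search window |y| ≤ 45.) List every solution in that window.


The equation is x³ - 28y³ = 6. For fixed y, x³ = 28·y³ + 6, so a solution requires the RHS to be a perfect cube.
Strategy: iterate y from -45 to 45, compute RHS = 28·y³ + 6, and check whether it is a (positive or negative) perfect cube.
Check small values of y:
  y = 0: RHS = 6 is not a perfect cube.
  y = 1: RHS = 34 is not a perfect cube.
  y = -1: RHS = -22 is not a perfect cube.
  y = 2: RHS = 230 is not a perfect cube.
  y = -2: RHS = -218 is not a perfect cube.
  y = 3: RHS = 762 is not a perfect cube.
  y = -3: RHS = -750 is not a perfect cube.
Continuing the search up to |y| = 45 finds no solutions either.
No (x, y) in the scanned range satisfies the equation.

No integer solutions with |y| ≤ 45.


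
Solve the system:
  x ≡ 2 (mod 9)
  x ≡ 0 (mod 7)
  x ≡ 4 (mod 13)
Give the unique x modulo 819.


Moduli 9, 7, 13 are pairwise coprime; by CRT there is a unique solution modulo M = 9 · 7 · 13 = 819.
Solve pairwise, accumulating the modulus:
  Start with x ≡ 2 (mod 9).
  Combine with x ≡ 0 (mod 7): since gcd(9, 7) = 1, we get a unique residue mod 63.
    Write x = 2 + 9·t and substitute into x ≡ 0 (mod 7): 9·t ≡ 0 − 2 = -2 (mod 7).
    Reduce coefficients mod 7: 2·t ≡ 5 (mod 7).
    The inverse of 2 mod 7 is 4 (since 2·4 = 8 = 1·7 + 1), so t ≡ 4·5 = 20 ≡ 6 (mod 7).
    Then x = 2 + 9·6 = 56, valid modulo lcm(9, 7) = 63: x ≡ 56 (mod 63).
  Combine with x ≡ 4 (mod 13): since gcd(63, 13) = 1, we get a unique residue mod 819.
    Write x = 56 + 63·t and substitute into x ≡ 4 (mod 13): 63·t ≡ 4 − 56 = -52 (mod 13).
    Reduce coefficients mod 13: 11·t ≡ 0 (mod 13).
    The inverse of 11 mod 13 is 6 (since 11·6 = 66 = 5·13 + 1), so t ≡ 6·0 = 0 ≡ 0 (mod 13).
    Then x = 56 + 63·0 = 56, valid modulo lcm(63, 13) = 819: x ≡ 56 (mod 819).
Verify: 56 mod 9 = 2 ✓, 56 mod 7 = 0 ✓, 56 mod 13 = 4 ✓.

x ≡ 56 (mod 819).


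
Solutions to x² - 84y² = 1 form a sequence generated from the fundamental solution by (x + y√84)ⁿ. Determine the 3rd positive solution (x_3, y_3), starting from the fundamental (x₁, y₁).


Step 1: Find the fundamental solution (x₁, y₁) of x² - 84y² = 1.
  Expand √84 as a continued fraction. a₀ = ⌊√84⌋ = 9; iterate m_{k+1} = d_k·a_k − m_k, d_{k+1} = (84 − m_{k+1}²)/d_k, a_{k+1} = ⌊(a₀ + m_{k+1})/d_{k+1}⌋ (starting m₀ = 0, d₀ = 1), with convergents p_k = a_k·p_{k-1} + p_{k-2}, q_k = a_k·q_{k-1} + q_{k-2} (p₋₁ = 1, q₋₁ = 0):
  k = 0: a₀ = 9; p₀/q₀ = 9/1; p₀² − 84·q₀² = 81 − 84 = -3.
  k = 1: m = 9, d = 3, a = ⌊(9 + 9)/3⌋ = 6; p/q = (6·9 + 1)/(6·1 + 0) = 55/6; p² − 84·q² = 3025 − 3024 = 1.
  The first convergent with p² − 84·q² = 1 gives the fundamental solution (x₁, y₁) = (55, 6).
Step 2: Apply the recurrence (x_{n+1}, y_{n+1}) = (x₁x_n + 84y₁y_n, x₁y_n + y₁x_n) repeatedly.
  From (x_1, y_1) = (55, 6): x_2 = 55·55 + 84·6·6 = 6049; y_2 = 55·6 + 6·55 = 660.
  From (x_2, y_2) = (6049, 660): x_3 = 55·6049 + 84·6·660 = 665335; y_3 = 55·660 + 6·6049 = 72594.
Step 3: Verify x_3² - 84·y_3² = 442670662225 - 442670662224 = 1 (should be 1). ✓

(x_1, y_1) = (55, 6); (x_3, y_3) = (665335, 72594).


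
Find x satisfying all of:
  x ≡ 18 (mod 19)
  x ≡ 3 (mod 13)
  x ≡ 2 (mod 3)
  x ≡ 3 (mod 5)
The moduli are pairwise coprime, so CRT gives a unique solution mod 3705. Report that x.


Product of moduli M = 19 · 13 · 3 · 5 = 3705.
Merge one congruence at a time:
  Start: x ≡ 18 (mod 19).
  Combine with x ≡ 3 (mod 13); new modulus lcm = 247.
    Write x = 18 + 19·t and substitute into x ≡ 3 (mod 13): 19·t ≡ 3 − 18 = -15 (mod 13).
    Reduce coefficients mod 13: 6·t ≡ 11 (mod 13).
    The inverse of 6 mod 13 is 11 (since 6·11 = 66 = 5·13 + 1), so t ≡ 11·11 = 121 ≡ 4 (mod 13).
    Then x = 18 + 19·4 = 94, valid modulo lcm(19, 13) = 247: x ≡ 94 (mod 247).
  Combine with x ≡ 2 (mod 3); new modulus lcm = 741.
    Write x = 94 + 247·t and substitute into x ≡ 2 (mod 3): 247·t ≡ 2 − 94 = -92 (mod 3).
    Reduce coefficients mod 3: 1·t ≡ 1 (mod 3).
    So t ≡ 1 (mod 3).
    Then x = 94 + 247·1 = 341, valid modulo lcm(247, 3) = 741: x ≡ 341 (mod 741).
  Combine with x ≡ 3 (mod 5); new modulus lcm = 3705.
    Write x = 341 + 741·t and substitute into x ≡ 3 (mod 5): 741·t ≡ 3 − 341 = -338 (mod 5).
    Reduce coefficients mod 5: 1·t ≡ 2 (mod 5).
    So t ≡ 2 (mod 5).
    Then x = 341 + 741·2 = 1823, valid modulo lcm(741, 5) = 3705: x ≡ 1823 (mod 3705).
Verify against each original: 1823 mod 19 = 18, 1823 mod 13 = 3, 1823 mod 3 = 2, 1823 mod 5 = 3.

x ≡ 1823 (mod 3705).


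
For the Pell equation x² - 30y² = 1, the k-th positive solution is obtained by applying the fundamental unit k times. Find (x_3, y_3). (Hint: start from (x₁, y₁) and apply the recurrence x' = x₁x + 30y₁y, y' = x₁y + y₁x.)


Step 1: Find the fundamental solution (x₁, y₁) of x² - 30y² = 1.
  Expand √30 as a continued fraction. a₀ = ⌊√30⌋ = 5; iterate m_{k+1} = d_k·a_k − m_k, d_{k+1} = (30 − m_{k+1}²)/d_k, a_{k+1} = ⌊(a₀ + m_{k+1})/d_{k+1}⌋ (starting m₀ = 0, d₀ = 1), with convergents p_k = a_k·p_{k-1} + p_{k-2}, q_k = a_k·q_{k-1} + q_{k-2} (p₋₁ = 1, q₋₁ = 0):
  k = 0: a₀ = 5; p₀/q₀ = 5/1; p₀² − 30·q₀² = 25 − 30 = -5.
  k = 1: m = 5, d = 5, a = ⌊(5 + 5)/5⌋ = 2; p/q = (2·5 + 1)/(2·1 + 0) = 11/2; p² − 30·q² = 121 − 120 = 1.
  The first convergent with p² − 30·q² = 1 gives the fundamental solution (x₁, y₁) = (11, 2).
Step 2: Apply the recurrence (x_{n+1}, y_{n+1}) = (x₁x_n + 30y₁y_n, x₁y_n + y₁x_n) repeatedly.
  From (x_1, y_1) = (11, 2): x_2 = 11·11 + 30·2·2 = 241; y_2 = 11·2 + 2·11 = 44.
  From (x_2, y_2) = (241, 44): x_3 = 11·241 + 30·2·44 = 5291; y_3 = 11·44 + 2·241 = 966.
Step 3: Verify x_3² - 30·y_3² = 27994681 - 27994680 = 1 (should be 1). ✓

(x_1, y_1) = (11, 2); (x_3, y_3) = (5291, 966).
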